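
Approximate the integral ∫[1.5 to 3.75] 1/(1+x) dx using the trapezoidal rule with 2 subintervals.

f(x) = 1/(1+x)
a = 1.5, b = 3.75, n = 2
h = (b - a)/n = 1.125000

Trapezoidal rule: (h/2)[f(x₀) + 2f(x₁) + 2f(x₂) + ... + f(xₙ)]

x_0 = 1.5000, f(x_0) = 0.400000, coefficient = 1
x_1 = 2.6250, f(x_1) = 0.275862, coefficient = 2
x_2 = 3.7500, f(x_2) = 0.210526, coefficient = 1

I ≈ (1.125000/2) × 1.162250 = 0.653766
Exact value: 0.641854
Error: 0.011912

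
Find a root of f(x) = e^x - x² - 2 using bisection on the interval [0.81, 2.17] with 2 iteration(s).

f(x) = e^x - x² - 2
Initial interval: [0.81, 2.17]

Iteration 1:
  c_1 = (0.810000 + 2.170000)/2 = 1.490000
  f(c_1) = f(1.490000) = 0.216996
  f(a) × f(c) < 0, new interval: [0.810000, 1.490000]
Iteration 2:
  c_2 = (0.810000 + 1.490000)/2 = 1.150000
  f(c_2) = f(1.150000) = -0.164307
  f(a) × f(c) ≥ 0, new interval: [1.150000, 1.490000]

After 2 iteration(s), the approximation is c_2 = 1.150000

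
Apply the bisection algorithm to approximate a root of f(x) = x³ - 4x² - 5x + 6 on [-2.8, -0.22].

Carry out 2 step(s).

f(x) = x³ - 4x² - 5x + 6
Initial interval: [-2.8, -0.22]

Iteration 1:
  c_1 = (-2.800000 + (-0.220000))/2 = -1.510000
  f(c_1) = f(-1.510000) = 0.986649
  f(a) × f(c) < 0, new interval: [-2.800000, -1.510000]
Iteration 2:
  c_2 = (-2.800000 + (-1.510000))/2 = -2.155000
  f(c_2) = f(-2.155000) = -11.808974
  f(a) × f(c) ≥ 0, new interval: [-2.155000, -1.510000]

After 2 iteration(s), the approximation is c_2 = -2.155000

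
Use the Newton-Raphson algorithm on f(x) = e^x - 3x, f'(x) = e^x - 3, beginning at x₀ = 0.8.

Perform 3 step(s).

f(x) = e^x - 3x
f'(x) = e^x - 3
x₀ = 0.8

Newton-Raphson formula: x_{n+1} = x_n - f(x_n)/f'(x_n)

Iteration 1:
  f(0.800000) = -0.174459
  f'(0.800000) = -0.774459
  x_1 = 0.800000 - (-0.174459)/(-0.774459) = 0.574734
Iteration 2:
  f(0.574734) = 0.052456
  f'(0.574734) = -1.223342
  x_2 = 0.574734 - 0.052456/(-1.223342) = 0.617613
Iteration 3:
  f(0.617613) = 0.001657
  f'(0.617613) = -1.145504
  x_3 = 0.617613 - 0.001657/(-1.145504) = 0.619060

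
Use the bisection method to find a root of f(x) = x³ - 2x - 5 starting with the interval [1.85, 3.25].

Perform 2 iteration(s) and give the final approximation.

f(x) = x³ - 2x - 5
Initial interval: [1.85, 3.25]

Iteration 1:
  c_1 = (1.850000 + 3.250000)/2 = 2.550000
  f(c_1) = f(2.550000) = 6.481375
  f(a) × f(c) < 0, new interval: [1.850000, 2.550000]
Iteration 2:
  c_2 = (1.850000 + 2.550000)/2 = 2.200000
  f(c_2) = f(2.200000) = 1.248000
  f(a) × f(c) < 0, new interval: [1.850000, 2.200000]

After 2 iteration(s), the approximation is c_2 = 2.200000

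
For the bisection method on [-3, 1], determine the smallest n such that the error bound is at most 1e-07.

We need (b-a)/2^n ≤ 1e-07
(1 - (-3))/2^n ≤ 1e-07
4/2^n ≤ 1e-07
2^n ≥ 40000000
n ≥ log₂(40000000) = 25.25
n ≥ 26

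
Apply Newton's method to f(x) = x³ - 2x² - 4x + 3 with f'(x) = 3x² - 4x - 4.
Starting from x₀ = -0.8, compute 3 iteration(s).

f(x) = x³ - 2x² - 4x + 3
f'(x) = 3x² - 4x - 4
x₀ = -0.8

Newton-Raphson formula: x_{n+1} = x_n - f(x_n)/f'(x_n)

Iteration 1:
  f(-0.800000) = 4.408000
  f'(-0.800000) = 1.120000
  x_1 = -0.800000 - 4.408000/1.120000 = -4.735714
Iteration 2:
  f(-4.735714) = -129.118938
  f'(-4.735714) = 82.223827
  x_2 = -4.735714 - (-129.118938)/82.223827 = -3.165379
Iteration 3:
  f(-3.165379) = -36.093658
  f'(-3.165379) = 38.720399
  x_3 = -3.165379 - (-36.093658)/38.720399 = -2.233218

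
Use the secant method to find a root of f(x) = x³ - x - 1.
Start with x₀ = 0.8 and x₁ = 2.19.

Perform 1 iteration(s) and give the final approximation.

f(x) = x³ - x - 1
x₀ = 0.8, x₁ = 2.19

Secant formula: x_{n+1} = x_n - f(x_n)(x_n - x_{n-1})/(f(x_n) - f(x_{n-1}))

Iteration 1:
  f(0.800000) = -1.288000
  f(2.190000) = 7.313459
  x_2 = 2.190000 - 7.313459×(2.190000 - 0.800000)/(7.313459 - (-1.288000))
       = 1.008141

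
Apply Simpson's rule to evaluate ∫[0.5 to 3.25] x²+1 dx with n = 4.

f(x) = x²+1
a = 0.5, b = 3.25, n = 4
h = (b - a)/n = 0.687500

Simpson's rule: (h/3)[f(x₀) + 4f(x₁) + 2f(x₂) + ... + f(xₙ)]

x_0 = 0.5000, f(x_0) = 1.250000, coefficient = 1
x_1 = 1.1875, f(x_1) = 2.410156, coefficient = 4
x_2 = 1.8750, f(x_2) = 4.515625, coefficient = 2
x_3 = 2.5625, f(x_3) = 7.566406, coefficient = 4
x_4 = 3.2500, f(x_4) = 11.562500, coefficient = 1

I ≈ (0.687500/3) × 61.750000 = 14.151042
Exact value: 14.151042
Error: 0.000000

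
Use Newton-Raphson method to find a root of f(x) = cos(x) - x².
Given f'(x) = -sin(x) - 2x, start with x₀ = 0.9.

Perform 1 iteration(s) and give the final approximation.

f(x) = cos(x) - x²
f'(x) = -sin(x) - 2x
x₀ = 0.9

Newton-Raphson formula: x_{n+1} = x_n - f(x_n)/f'(x_n)

Iteration 1:
  f(0.900000) = -0.188390
  f'(0.900000) = -2.583327
  x_1 = 0.900000 - (-0.188390)/(-2.583327) = 0.827075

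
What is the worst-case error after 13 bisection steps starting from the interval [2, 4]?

Bisection error bound: |error| ≤ (b-a)/2^n
|error| ≤ (4 - 2)/2^13 = 2/2^13
|error| ≤ 0.0002441406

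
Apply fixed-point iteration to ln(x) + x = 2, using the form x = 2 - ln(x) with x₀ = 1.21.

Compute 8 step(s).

Equation: ln(x) + x = 2
Fixed-point form: x = 2 - ln(x)
x₀ = 1.21

x_1 = g(1.210000) = 1.809380
x_2 = g(1.809380) = 1.407016
x_3 = g(1.407016) = 1.658529
x_4 = g(1.658529) = 1.494069
x_5 = g(1.494069) = 1.598497
x_6 = g(1.598497) = 1.530936
x_7 = g(1.530936) = 1.574120
x_8 = g(1.574120) = 1.546303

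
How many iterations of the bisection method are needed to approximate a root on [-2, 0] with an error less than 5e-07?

We need (b-a)/2^n ≤ 5e-07
(0 - (-2))/2^n ≤ 5e-07
2/2^n ≤ 5e-07
2^n ≥ 4000000
n ≥ log₂(4000000) = 21.93
n ≥ 22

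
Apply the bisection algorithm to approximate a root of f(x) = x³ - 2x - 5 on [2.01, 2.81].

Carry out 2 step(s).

f(x) = x³ - 2x - 5
Initial interval: [2.01, 2.81]

Iteration 1:
  c_1 = (2.010000 + 2.810000)/2 = 2.410000
  f(c_1) = f(2.410000) = 4.177521
  f(a) × f(c) < 0, new interval: [2.010000, 2.410000]
Iteration 2:
  c_2 = (2.010000 + 2.410000)/2 = 2.210000
  f(c_2) = f(2.210000) = 1.373861
  f(a) × f(c) < 0, new interval: [2.010000, 2.210000]

After 2 iteration(s), the approximation is c_2 = 2.210000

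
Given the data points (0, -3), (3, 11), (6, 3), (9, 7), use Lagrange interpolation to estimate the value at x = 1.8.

Lagrange interpolation formula:
P(x) = Σ yᵢ × Lᵢ(x)
where Lᵢ(x) = Π_{j≠i} (x - xⱼ)/(xᵢ - xⱼ)

L_0(1.8) = (1.8 - 3)/(0 - 3) × (1.8 - 6)/(0 - 6) × (1.8 - 9)/(0 - 9) = 0.224000
L_1(1.8) = (1.8 - 0)/(3 - 0) × (1.8 - 6)/(3 - 6) × (1.8 - 9)/(3 - 9) = 1.008000
L_2(1.8) = (1.8 - 0)/(6 - 0) × (1.8 - 3)/(6 - 3) × (1.8 - 9)/(6 - 9) = -0.288000
L_3(1.8) = (1.8 - 0)/(9 - 0) × (1.8 - 3)/(9 - 3) × (1.8 - 6)/(9 - 6) = 0.056000

P(1.8) = (-3)×L_0(1.8) + 11×L_1(1.8) + 3×L_2(1.8) + 7×L_3(1.8)
P(1.8) = 9.944000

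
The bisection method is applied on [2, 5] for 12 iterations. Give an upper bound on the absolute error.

Bisection error bound: |error| ≤ (b-a)/2^n
|error| ≤ (5 - 2)/2^12 = 3/2^12
|error| ≤ 0.0007324219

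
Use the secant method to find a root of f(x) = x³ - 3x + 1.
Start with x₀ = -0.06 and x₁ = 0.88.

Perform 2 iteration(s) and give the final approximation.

f(x) = x³ - 3x + 1
x₀ = -0.06, x₁ = 0.88

Secant formula: x_{n+1} = x_n - f(x_n)(x_n - x_{n-1})/(f(x_n) - f(x_{n-1}))

Iteration 1:
  f(-0.060000) = 1.179784
  f(0.880000) = -0.958528
  x_2 = 0.880000 - (-0.958528)×(0.880000 - (-0.060000))/(-0.958528 - 1.179784)
       = 0.458632
Iteration 2:
  f(0.880000) = -0.958528
  f(0.458632) = -0.279426
  x_3 = 0.458632 - (-0.279426)×(0.458632 - 0.880000)/(-0.279426 - (-0.958528))
       = 0.285254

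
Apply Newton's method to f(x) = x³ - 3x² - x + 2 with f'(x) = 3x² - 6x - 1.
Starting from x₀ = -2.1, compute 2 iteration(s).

f(x) = x³ - 3x² - x + 2
f'(x) = 3x² - 6x - 1
x₀ = -2.1

Newton-Raphson formula: x_{n+1} = x_n - f(x_n)/f'(x_n)

Iteration 1:
  f(-2.100000) = -18.391000
  f'(-2.100000) = 24.830000
  x_1 = -2.100000 - (-18.391000)/24.830000 = -1.359323
Iteration 2:
  f(-1.359323) = -4.695660
  f'(-1.359323) = 12.699221
  x_2 = -1.359323 - (-4.695660)/12.699221 = -0.989564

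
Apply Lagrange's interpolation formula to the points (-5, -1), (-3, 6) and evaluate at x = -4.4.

Lagrange interpolation formula:
P(x) = Σ yᵢ × Lᵢ(x)
where Lᵢ(x) = Π_{j≠i} (x - xⱼ)/(xᵢ - xⱼ)

L_0(-4.4) = (-4.4 - (-3))/(-5 - (-3)) = 0.700000
L_1(-4.4) = (-4.4 - (-5))/(-3 - (-5)) = 0.300000

P(-4.4) = (-1)×L_0(-4.4) + 6×L_1(-4.4)
P(-4.4) = 1.100000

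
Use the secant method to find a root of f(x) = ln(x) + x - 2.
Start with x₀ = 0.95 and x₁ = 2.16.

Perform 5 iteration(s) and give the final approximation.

f(x) = ln(x) + x - 2
x₀ = 0.95, x₁ = 2.16

Secant formula: x_{n+1} = x_n - f(x_n)(x_n - x_{n-1})/(f(x_n) - f(x_{n-1}))

Iteration 1:
  f(0.950000) = -1.101293
  f(2.160000) = 0.930108
  x_2 = 2.160000 - 0.930108×(2.160000 - 0.950000)/(0.930108 - (-1.101293))
       = 1.605983
Iteration 2:
  f(2.160000) = 0.930108
  f(1.605983) = 0.079719
  x_3 = 1.605983 - 0.079719×(1.605983 - 2.160000)/(0.079719 - 0.930108)
       = 1.554047
Iteration 3:
  f(1.605983) = 0.079719
  f(1.554047) = -0.005090
  x_4 = 1.554047 - (-0.005090)×(1.554047 - 1.605983)/(-0.005090 - 0.079719)
       = 1.557164
Iteration 4:
  f(1.554047) = -0.005090
  f(1.557164) = 0.000031
  x_5 = 1.557164 - 0.000031×(1.557164 - 1.554047)/(0.000031 - (-0.005090))
       = 1.557146
Iteration 5:
  f(1.557164) = 0.000031
  f(1.557146) = 0.000000
  x_6 = 1.557146 - 0.000000×(1.557146 - 1.557164)/(0.000000 - 0.000031)
       = 1.557146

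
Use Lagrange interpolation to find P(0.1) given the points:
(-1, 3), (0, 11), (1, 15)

Lagrange interpolation formula:
P(x) = Σ yᵢ × Lᵢ(x)
where Lᵢ(x) = Π_{j≠i} (x - xⱼ)/(xᵢ - xⱼ)

L_0(0.1) = (0.1 - 0)/(-1 - 0) × (0.1 - 1)/(-1 - 1) = -0.045000
L_1(0.1) = (0.1 - (-1))/(0 - (-1)) × (0.1 - 1)/(0 - 1) = 0.990000
L_2(0.1) = (0.1 - (-1))/(1 - (-1)) × (0.1 - 0)/(1 - 0) = 0.055000

P(0.1) = 3×L_0(0.1) + 11×L_1(0.1) + 15×L_2(0.1)
P(0.1) = 11.580000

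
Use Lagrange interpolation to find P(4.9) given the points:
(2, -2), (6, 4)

Lagrange interpolation formula:
P(x) = Σ yᵢ × Lᵢ(x)
where Lᵢ(x) = Π_{j≠i} (x - xⱼ)/(xᵢ - xⱼ)

L_0(4.9) = (4.9 - 6)/(2 - 6) = 0.275000
L_1(4.9) = (4.9 - 2)/(6 - 2) = 0.725000

P(4.9) = (-2)×L_0(4.9) + 4×L_1(4.9)
P(4.9) = 2.350000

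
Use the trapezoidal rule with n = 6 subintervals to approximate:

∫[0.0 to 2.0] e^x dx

f(x) = e^x
a = 0.0, b = 2.0, n = 6
h = (b - a)/n = 0.333333

Trapezoidal rule: (h/2)[f(x₀) + 2f(x₁) + 2f(x₂) + ... + f(xₙ)]

x_0 = 0.0000, f(x_0) = 1.000000, coefficient = 1
x_1 = 0.3333, f(x_1) = 1.395612, coefficient = 2
x_2 = 0.6667, f(x_2) = 1.947734, coefficient = 2
x_3 = 1.0000, f(x_3) = 2.718282, coefficient = 2
x_4 = 1.3333, f(x_4) = 3.793668, coefficient = 2
x_5 = 1.6667, f(x_5) = 5.294490, coefficient = 2
x_6 = 2.0000, f(x_6) = 7.389056, coefficient = 1

I ≈ (0.333333/2) × 38.688629 = 6.448105
Exact value: 6.389056
Error: 0.059049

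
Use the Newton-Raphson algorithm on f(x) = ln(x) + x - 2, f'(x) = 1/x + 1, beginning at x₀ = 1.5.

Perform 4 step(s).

f(x) = ln(x) + x - 2
f'(x) = 1/x + 1
x₀ = 1.5

Newton-Raphson formula: x_{n+1} = x_n - f(x_n)/f'(x_n)

Iteration 1:
  f(1.500000) = -0.094535
  f'(1.500000) = 1.666667
  x_1 = 1.500000 - (-0.094535)/1.666667 = 1.556721
Iteration 2:
  f(1.556721) = -0.000697
  f'(1.556721) = 1.642376
  x_2 = 1.556721 - (-0.000697)/1.642376 = 1.557146
Iteration 3:
  f(1.557146) = 0.000000
  f'(1.557146) = 1.642201
  x_3 = 1.557146 - 0.000000/1.642201 = 1.557146
Iteration 4:
  f(1.557146) = 0.000000
  f'(1.557146) = 1.642201
  x_4 = 1.557146 - 0.000000/1.642201 = 1.557146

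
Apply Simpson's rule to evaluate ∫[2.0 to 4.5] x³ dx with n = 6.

f(x) = x³
a = 2.0, b = 4.5, n = 6
h = (b - a)/n = 0.416667

Simpson's rule: (h/3)[f(x₀) + 4f(x₁) + 2f(x₂) + ... + f(xₙ)]

x_0 = 2.0000, f(x_0) = 8.000000, coefficient = 1
x_1 = 2.4167, f(x_1) = 14.114005, coefficient = 4
x_2 = 2.8333, f(x_2) = 22.745370, coefficient = 2
x_3 = 3.2500, f(x_3) = 34.328125, coefficient = 4
x_4 = 3.6667, f(x_4) = 49.296296, coefficient = 2
x_5 = 4.0833, f(x_5) = 68.083912, coefficient = 4
x_6 = 4.5000, f(x_6) = 91.125000, coefficient = 1

I ≈ (0.416667/3) × 709.312500 = 98.515625
Exact value: 98.515625
Error: 0.000000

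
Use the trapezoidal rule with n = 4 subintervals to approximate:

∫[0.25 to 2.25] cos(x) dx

f(x) = cos(x)
a = 0.25, b = 2.25, n = 4
h = (b - a)/n = 0.500000

Trapezoidal rule: (h/2)[f(x₀) + 2f(x₁) + 2f(x₂) + ... + f(xₙ)]

x_0 = 0.2500, f(x_0) = 0.968912, coefficient = 1
x_1 = 0.7500, f(x_1) = 0.731689, coefficient = 2
x_2 = 1.2500, f(x_2) = 0.315322, coefficient = 2
x_3 = 1.7500, f(x_3) = -0.178246, coefficient = 2
x_4 = 2.2500, f(x_4) = -0.628174, coefficient = 1

I ≈ (0.500000/2) × 2.078269 = 0.519567
Exact value: 0.530669
Error: 0.011102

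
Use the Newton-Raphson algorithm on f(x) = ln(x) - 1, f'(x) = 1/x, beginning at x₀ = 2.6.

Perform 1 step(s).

f(x) = ln(x) - 1
f'(x) = 1/x
x₀ = 2.6

Newton-Raphson formula: x_{n+1} = x_n - f(x_n)/f'(x_n)

Iteration 1:
  f(2.600000) = -0.044489
  f'(2.600000) = 0.384615
  x_1 = 2.600000 - (-0.044489)/0.384615 = 2.715670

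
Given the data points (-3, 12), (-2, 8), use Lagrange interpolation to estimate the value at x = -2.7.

Lagrange interpolation formula:
P(x) = Σ yᵢ × Lᵢ(x)
where Lᵢ(x) = Π_{j≠i} (x - xⱼ)/(xᵢ - xⱼ)

L_0(-2.7) = (-2.7 - (-2))/(-3 - (-2)) = 0.700000
L_1(-2.7) = (-2.7 - (-3))/(-2 - (-3)) = 0.300000

P(-2.7) = 12×L_0(-2.7) + 8×L_1(-2.7)
P(-2.7) = 10.800000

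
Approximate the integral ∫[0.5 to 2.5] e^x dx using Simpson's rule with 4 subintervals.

f(x) = e^x
a = 0.5, b = 2.5, n = 4
h = (b - a)/n = 0.500000

Simpson's rule: (h/3)[f(x₀) + 4f(x₁) + 2f(x₂) + ... + f(xₙ)]

x_0 = 0.5000, f(x_0) = 1.648721, coefficient = 1
x_1 = 1.0000, f(x_1) = 2.718282, coefficient = 4
x_2 = 1.5000, f(x_2) = 4.481689, coefficient = 2
x_3 = 2.0000, f(x_3) = 7.389056, coefficient = 4
x_4 = 2.5000, f(x_4) = 12.182494, coefficient = 1

I ≈ (0.500000/3) × 63.223945 = 10.537324
Exact value: 10.533773
Error: 0.003551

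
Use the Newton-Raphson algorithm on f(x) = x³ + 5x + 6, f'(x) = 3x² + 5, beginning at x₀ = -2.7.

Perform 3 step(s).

f(x) = x³ + 5x + 6
f'(x) = 3x² + 5
x₀ = -2.7

Newton-Raphson formula: x_{n+1} = x_n - f(x_n)/f'(x_n)

Iteration 1:
  f(-2.700000) = -27.183000
  f'(-2.700000) = 26.870000
  x_1 = -2.700000 - (-27.183000)/26.870000 = -1.688351
Iteration 2:
  f(-1.688351) = -7.254453
  f'(-1.688351) = 13.551591
  x_2 = -1.688351 - (-7.254453)/13.551591 = -1.153030
Iteration 3:
  f(-1.153030) = -1.298080
  f'(-1.153030) = 8.988436
  x_3 = -1.153030 - (-1.298080)/8.988436 = -1.008614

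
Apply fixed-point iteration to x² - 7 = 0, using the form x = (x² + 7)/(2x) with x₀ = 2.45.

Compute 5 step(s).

Equation: x² - 7 = 0
Fixed-point form: x = (x² + 7)/(2x)
x₀ = 2.45

x_1 = g(2.450000) = 2.653571
x_2 = g(2.653571) = 2.645763
x_3 = g(2.645763) = 2.645751
x_4 = g(2.645751) = 2.645751
x_5 = g(2.645751) = 2.645751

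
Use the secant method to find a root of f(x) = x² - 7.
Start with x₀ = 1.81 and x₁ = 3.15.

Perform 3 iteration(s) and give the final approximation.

f(x) = x² - 7
x₀ = 1.81, x₁ = 3.15

Secant formula: x_{n+1} = x_n - f(x_n)(x_n - x_{n-1})/(f(x_n) - f(x_{n-1}))

Iteration 1:
  f(1.810000) = -3.723900
  f(3.150000) = 2.922500
  x_2 = 3.150000 - 2.922500×(3.150000 - 1.810000)/(2.922500 - (-3.723900))
       = 2.560786
Iteration 2:
  f(3.150000) = 2.922500
  f(2.560786) = -0.442374
  x_3 = 2.560786 - (-0.442374)×(2.560786 - 3.150000)/(-0.442374 - 2.922500)
       = 2.638249
Iteration 3:
  f(2.560786) = -0.442374
  f(2.638249) = -0.039642
  x_4 = 2.638249 - (-0.039642)×(2.638249 - 2.560786)/(-0.039642 - (-0.442374))
       = 2.645874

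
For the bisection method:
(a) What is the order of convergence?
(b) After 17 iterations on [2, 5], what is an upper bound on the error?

(a) Bisection has linear (order 1) convergence; the error is halved each step.

(b) Error bound = (b-a)/2^n = (5 - 2)/2^{17}
    = 3/2^{17}

(a) 1 (linear); (b) error ≤ 2.29e-05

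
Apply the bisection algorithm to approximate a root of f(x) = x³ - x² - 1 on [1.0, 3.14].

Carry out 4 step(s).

f(x) = x³ - x² - 1
Initial interval: [1.0, 3.14]

Iteration 1:
  c_1 = (1.000000 + 3.140000)/2 = 2.070000
  f(c_1) = f(2.070000) = 3.584843
  f(a) × f(c) < 0, new interval: [1.000000, 2.070000]
Iteration 2:
  c_2 = (1.000000 + 2.070000)/2 = 1.535000
  f(c_2) = f(1.535000) = 0.260580
  f(a) × f(c) < 0, new interval: [1.000000, 1.535000]
Iteration 3:
  c_3 = (1.000000 + 1.535000)/2 = 1.267500
  f(c_3) = f(1.267500) = -0.570246
  f(a) × f(c) ≥ 0, new interval: [1.267500, 1.535000]
Iteration 4:
  c_4 = (1.267500 + 1.535000)/2 = 1.401250
  f(c_4) = f(1.401250) = -0.212145
  f(a) × f(c) ≥ 0, new interval: [1.401250, 1.535000]

After 4 iteration(s), the approximation is c_4 = 1.401250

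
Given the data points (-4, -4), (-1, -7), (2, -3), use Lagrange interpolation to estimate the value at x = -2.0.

Lagrange interpolation formula:
P(x) = Σ yᵢ × Lᵢ(x)
where Lᵢ(x) = Π_{j≠i} (x - xⱼ)/(xᵢ - xⱼ)

L_0(-2.0) = (-2.0 - (-1))/(-4 - (-1)) × (-2.0 - 2)/(-4 - 2) = 0.222222
L_1(-2.0) = (-2.0 - (-4))/(-1 - (-4)) × (-2.0 - 2)/(-1 - 2) = 0.888889
L_2(-2.0) = (-2.0 - (-4))/(2 - (-4)) × (-2.0 - (-1))/(2 - (-1)) = -0.111111

P(-2.0) = (-4)×L_0(-2.0) + (-7)×L_1(-2.0) + (-3)×L_2(-2.0)
P(-2.0) = -6.777778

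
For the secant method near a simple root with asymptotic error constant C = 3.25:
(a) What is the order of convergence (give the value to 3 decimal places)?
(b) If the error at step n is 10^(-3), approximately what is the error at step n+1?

(a) Secant method has superlinear convergence with order φ = (1+√5)/2 ≈ 1.618.
    This means |e_{n+1}| ≈ C|e_n|^1.618.

(b) With |e_n| = 10^(-3) and C = 3.25:
    |e_{n+1}| ≈ 3.25 × (10^(-3))^1.618 = 3.25 × 10^(-4.85)

(a) ≈ 1.618 (golden ratio); (b) |e_{n+1}| ≈ 4.548e-05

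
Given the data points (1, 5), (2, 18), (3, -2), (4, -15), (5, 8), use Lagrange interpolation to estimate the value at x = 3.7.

Lagrange interpolation formula:
P(x) = Σ yᵢ × Lᵢ(x)
where Lᵢ(x) = Π_{j≠i} (x - xⱼ)/(xᵢ - xⱼ)

L_0(3.7) = (3.7 - 2)/(1 - 2) × (3.7 - 3)/(1 - 3) × (3.7 - 4)/(1 - 4) × (3.7 - 5)/(1 - 5) = 0.019337
L_1(3.7) = (3.7 - 1)/(2 - 1) × (3.7 - 3)/(2 - 3) × (3.7 - 4)/(2 - 4) × (3.7 - 5)/(2 - 5) = -0.122850
L_2(3.7) = (3.7 - 1)/(3 - 1) × (3.7 - 2)/(3 - 2) × (3.7 - 4)/(3 - 4) × (3.7 - 5)/(3 - 5) = 0.447525
L_3(3.7) = (3.7 - 1)/(4 - 1) × (3.7 - 2)/(4 - 2) × (3.7 - 3)/(4 - 3) × (3.7 - 5)/(4 - 5) = 0.696150
L_4(3.7) = (3.7 - 1)/(5 - 1) × (3.7 - 2)/(5 - 2) × (3.7 - 3)/(5 - 3) × (3.7 - 4)/(5 - 4) = -0.040162

P(3.7) = 5×L_0(3.7) + 18×L_1(3.7) + (-2)×L_2(3.7) + (-15)×L_3(3.7) + 8×L_4(3.7)
P(3.7) = -13.773213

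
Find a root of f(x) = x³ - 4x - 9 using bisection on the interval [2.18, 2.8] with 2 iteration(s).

f(x) = x³ - 4x - 9
Initial interval: [2.18, 2.8]

Iteration 1:
  c_1 = (2.180000 + 2.800000)/2 = 2.490000
  f(c_1) = f(2.490000) = -3.521751
  f(a) × f(c) ≥ 0, new interval: [2.490000, 2.800000]
Iteration 2:
  c_2 = (2.490000 + 2.800000)/2 = 2.645000
  f(c_2) = f(2.645000) = -1.075514
  f(a) × f(c) ≥ 0, new interval: [2.645000, 2.800000]

After 2 iteration(s), the approximation is c_2 = 2.645000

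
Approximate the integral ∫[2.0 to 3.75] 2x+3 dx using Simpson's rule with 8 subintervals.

f(x) = 2x+3
a = 2.0, b = 3.75, n = 8
h = (b - a)/n = 0.218750

Simpson's rule: (h/3)[f(x₀) + 4f(x₁) + 2f(x₂) + ... + f(xₙ)]

x_0 = 2.0000, f(x_0) = 7.000000, coefficient = 1
x_1 = 2.2188, f(x_1) = 7.437500, coefficient = 4
x_2 = 2.4375, f(x_2) = 7.875000, coefficient = 2
x_3 = 2.6562, f(x_3) = 8.312500, coefficient = 4
x_4 = 2.8750, f(x_4) = 8.750000, coefficient = 2
x_5 = 3.0938, f(x_5) = 9.187500, coefficient = 4
x_6 = 3.3125, f(x_6) = 9.625000, coefficient = 2
x_7 = 3.5312, f(x_7) = 10.062500, coefficient = 4
x_8 = 3.7500, f(x_8) = 10.500000, coefficient = 1

I ≈ (0.218750/3) × 210.000000 = 15.312500
Exact value: 15.312500
Error: 0.000000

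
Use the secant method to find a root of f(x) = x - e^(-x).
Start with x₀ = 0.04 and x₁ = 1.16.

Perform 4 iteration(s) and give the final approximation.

f(x) = x - e^(-x)
x₀ = 0.04, x₁ = 1.16

Secant formula: x_{n+1} = x_n - f(x_n)(x_n - x_{n-1})/(f(x_n) - f(x_{n-1}))

Iteration 1:
  f(0.040000) = -0.920789
  f(1.160000) = 0.846514
  x_2 = 1.160000 - 0.846514×(1.160000 - 0.040000)/(0.846514 - (-0.920789))
       = 0.623535
Iteration 2:
  f(1.160000) = 0.846514
  f(0.623535) = 0.087490
  x_3 = 0.623535 - 0.087490×(0.623535 - 1.160000)/(0.087490 - 0.846514)
       = 0.561699
Iteration 3:
  f(0.623535) = 0.087490
  f(0.561699) = -0.008540
  x_4 = 0.561699 - (-0.008540)×(0.561699 - 0.623535)/(-0.008540 - 0.087490)
       = 0.567198
Iteration 4:
  f(0.561699) = -0.008540
  f(0.567198) = 0.000086
  x_5 = 0.567198 - 0.000086×(0.567198 - 0.561699)/(0.000086 - (-0.008540))
       = 0.567143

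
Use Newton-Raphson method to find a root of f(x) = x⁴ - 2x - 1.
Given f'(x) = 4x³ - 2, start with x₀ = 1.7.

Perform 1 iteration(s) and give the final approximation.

f(x) = x⁴ - 2x - 1
f'(x) = 4x³ - 2
x₀ = 1.7

Newton-Raphson formula: x_{n+1} = x_n - f(x_n)/f'(x_n)

Iteration 1:
  f(1.700000) = 3.952100
  f'(1.700000) = 17.652000
  x_1 = 1.700000 - 3.952100/17.652000 = 1.476110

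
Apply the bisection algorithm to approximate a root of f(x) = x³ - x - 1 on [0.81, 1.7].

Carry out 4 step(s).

f(x) = x³ - x - 1
Initial interval: [0.81, 1.7]

Iteration 1:
  c_1 = (0.810000 + 1.700000)/2 = 1.255000
  f(c_1) = f(1.255000) = -0.278344
  f(a) × f(c) ≥ 0, new interval: [1.255000, 1.700000]
Iteration 2:
  c_2 = (1.255000 + 1.700000)/2 = 1.477500
  f(c_2) = f(1.477500) = 0.747892
  f(a) × f(c) < 0, new interval: [1.255000, 1.477500]
Iteration 3:
  c_3 = (1.255000 + 1.477500)/2 = 1.366250
  f(c_3) = f(1.366250) = 0.184046
  f(a) × f(c) < 0, new interval: [1.255000, 1.366250]
Iteration 4:
  c_4 = (1.255000 + 1.366250)/2 = 1.310625
  f(c_4) = f(1.310625) = -0.059315
  f(a) × f(c) ≥ 0, new interval: [1.310625, 1.366250]

After 4 iteration(s), the approximation is c_4 = 1.310625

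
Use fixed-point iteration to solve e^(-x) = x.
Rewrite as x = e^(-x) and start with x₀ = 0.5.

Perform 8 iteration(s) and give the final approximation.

Equation: e^(-x) = x
Fixed-point form: x = e^(-x)
x₀ = 0.5

x_1 = g(0.500000) = 0.606531
x_2 = g(0.606531) = 0.545239
x_3 = g(0.545239) = 0.579703
x_4 = g(0.579703) = 0.560065
x_5 = g(0.560065) = 0.571172
x_6 = g(0.571172) = 0.564863
x_7 = g(0.564863) = 0.568438
x_8 = g(0.568438) = 0.566409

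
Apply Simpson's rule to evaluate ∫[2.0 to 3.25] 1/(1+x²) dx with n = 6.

f(x) = 1/(1+x²)
a = 2.0, b = 3.25, n = 6
h = (b - a)/n = 0.208333

Simpson's rule: (h/3)[f(x₀) + 4f(x₁) + 2f(x₂) + ... + f(xₙ)]

x_0 = 2.0000, f(x_0) = 0.200000, coefficient = 1
x_1 = 2.2083, f(x_1) = 0.170162, coefficient = 4
x_2 = 2.4167, f(x_2) = 0.146193, coefficient = 2
x_3 = 2.6250, f(x_3) = 0.126733, coefficient = 4
x_4 = 2.8333, f(x_4) = 0.110769, coefficient = 2
x_5 = 3.0417, f(x_5) = 0.097544, coefficient = 4
x_6 = 3.2500, f(x_6) = 0.086486, coefficient = 1

I ≈ (0.208333/3) × 2.378169 = 0.165151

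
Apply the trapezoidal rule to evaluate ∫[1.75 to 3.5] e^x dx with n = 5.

f(x) = e^x
a = 1.75, b = 3.5, n = 5
h = (b - a)/n = 0.350000

Trapezoidal rule: (h/2)[f(x₀) + 2f(x₁) + 2f(x₂) + ... + f(xₙ)]

x_0 = 1.7500, f(x_0) = 5.754603, coefficient = 1
x_1 = 2.1000, f(x_1) = 8.166170, coefficient = 2
x_2 = 2.4500, f(x_2) = 11.588347, coefficient = 2
x_3 = 2.8000, f(x_3) = 16.444647, coefficient = 2
x_4 = 3.1500, f(x_4) = 23.336065, coefficient = 2
x_5 = 3.5000, f(x_5) = 33.115452, coefficient = 1

I ≈ (0.350000/2) × 157.940511 = 27.639589
Exact value: 27.360849
Error: 0.278740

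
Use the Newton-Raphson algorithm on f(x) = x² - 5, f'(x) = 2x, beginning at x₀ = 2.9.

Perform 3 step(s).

f(x) = x² - 5
f'(x) = 2x
x₀ = 2.9

Newton-Raphson formula: x_{n+1} = x_n - f(x_n)/f'(x_n)

Iteration 1:
  f(2.900000) = 3.410000
  f'(2.900000) = 5.800000
  x_1 = 2.900000 - 3.410000/5.800000 = 2.312069
Iteration 2:
  f(2.312069) = 0.345663
  f'(2.312069) = 4.624138
  x_2 = 2.312069 - 0.345663/4.624138 = 2.237317
Iteration 3:
  f(2.237317) = 0.005588
  f'(2.237317) = 4.474634
  x_3 = 2.237317 - 0.005588/4.474634 = 2.236068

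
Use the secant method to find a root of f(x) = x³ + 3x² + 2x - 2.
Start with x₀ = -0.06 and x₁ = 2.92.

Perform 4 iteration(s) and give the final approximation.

f(x) = x³ + 3x² + 2x - 2
x₀ = -0.06, x₁ = 2.92

Secant formula: x_{n+1} = x_n - f(x_n)(x_n - x_{n-1})/(f(x_n) - f(x_{n-1}))

Iteration 1:
  f(-0.060000) = -2.109416
  f(2.920000) = 54.316288
  x_2 = 2.920000 - 54.316288×(2.920000 - (-0.060000))/(54.316288 - (-2.109416))
       = 0.051404
Iteration 2:
  f(2.920000) = 54.316288
  f(0.051404) = -1.889129
  x_3 = 0.051404 - (-1.889129)×(0.051404 - 2.920000)/(-1.889129 - 54.316288)
       = 0.147821
Iteration 3:
  f(0.051404) = -1.889129
  f(0.147821) = -1.635575
  x_4 = 0.147821 - (-1.635575)×(0.147821 - 0.051404)/(-1.635575 - (-1.889129))
       = 0.769768
Iteration 4:
  f(0.147821) = -1.635575
  f(0.769768) = 1.773281
  x_5 = 0.769768 - 1.773281×(0.769768 - 0.147821)/(1.773281 - (-1.635575))
       = 0.446232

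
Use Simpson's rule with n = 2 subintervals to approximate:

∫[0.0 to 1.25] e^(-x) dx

f(x) = e^(-x)
a = 0.0, b = 1.25, n = 2
h = (b - a)/n = 0.625000

Simpson's rule: (h/3)[f(x₀) + 4f(x₁) + 2f(x₂) + ... + f(xₙ)]

x_0 = 0.0000, f(x_0) = 1.000000, coefficient = 1
x_1 = 0.6250, f(x_1) = 0.535261, coefficient = 4
x_2 = 1.2500, f(x_2) = 0.286505, coefficient = 1

I ≈ (0.625000/3) × 3.427551 = 0.714073
Exact value: 0.713495
Error: 0.000578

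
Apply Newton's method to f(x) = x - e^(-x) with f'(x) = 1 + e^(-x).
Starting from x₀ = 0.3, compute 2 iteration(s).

f(x) = x - e^(-x)
f'(x) = 1 + e^(-x)
x₀ = 0.3

Newton-Raphson formula: x_{n+1} = x_n - f(x_n)/f'(x_n)

Iteration 1:
  f(0.300000) = -0.440818
  f'(0.300000) = 1.740818
  x_1 = 0.300000 - (-0.440818)/1.740818 = 0.553225
Iteration 2:
  f(0.553225) = -0.021868
  f'(0.553225) = 1.575092
  x_2 = 0.553225 - (-0.021868)/1.575092 = 0.567108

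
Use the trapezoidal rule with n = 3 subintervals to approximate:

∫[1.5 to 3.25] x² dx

f(x) = x²
a = 1.5, b = 3.25, n = 3
h = (b - a)/n = 0.583333

Trapezoidal rule: (h/2)[f(x₀) + 2f(x₁) + 2f(x₂) + ... + f(xₙ)]

x_0 = 1.5000, f(x_0) = 2.250000, coefficient = 1
x_1 = 2.0833, f(x_1) = 4.340278, coefficient = 2
x_2 = 2.6667, f(x_2) = 7.111111, coefficient = 2
x_3 = 3.2500, f(x_3) = 10.562500, coefficient = 1

I ≈ (0.583333/2) × 35.715278 = 10.416956
Exact value: 10.317708
Error: 0.099248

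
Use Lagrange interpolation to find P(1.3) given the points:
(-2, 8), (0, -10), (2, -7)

Lagrange interpolation formula:
P(x) = Σ yᵢ × Lᵢ(x)
where Lᵢ(x) = Π_{j≠i} (x - xⱼ)/(xᵢ - xⱼ)

L_0(1.3) = (1.3 - 0)/(-2 - 0) × (1.3 - 2)/(-2 - 2) = -0.113750
L_1(1.3) = (1.3 - (-2))/(0 - (-2)) × (1.3 - 2)/(0 - 2) = 0.577500
L_2(1.3) = (1.3 - (-2))/(2 - (-2)) × (1.3 - 0)/(2 - 0) = 0.536250

P(1.3) = 8×L_0(1.3) + (-10)×L_1(1.3) + (-7)×L_2(1.3)
P(1.3) = -10.438750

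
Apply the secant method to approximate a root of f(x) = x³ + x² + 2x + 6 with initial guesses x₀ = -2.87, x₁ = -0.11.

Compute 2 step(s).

f(x) = x³ + x² + 2x + 6
x₀ = -2.87, x₁ = -0.11

Secant formula: x_{n+1} = x_n - f(x_n)(x_n - x_{n-1})/(f(x_n) - f(x_{n-1}))

Iteration 1:
  f(-2.870000) = -15.143003
  f(-0.110000) = 5.790769
  x_2 = -0.110000 - 5.790769×(-0.110000 - (-2.870000))/(5.790769 - (-15.143003))
       = -0.873480
Iteration 2:
  f(-0.110000) = 5.790769
  f(-0.873480) = 4.349570
  x_3 = -0.873480 - 4.349570×(-0.873480 - (-0.110000))/(4.349570 - 5.790769)
       = -3.177680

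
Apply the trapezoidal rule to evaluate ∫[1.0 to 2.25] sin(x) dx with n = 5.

f(x) = sin(x)
a = 1.0, b = 2.25, n = 5
h = (b - a)/n = 0.250000

Trapezoidal rule: (h/2)[f(x₀) + 2f(x₁) + 2f(x₂) + ... + f(xₙ)]

x_0 = 1.0000, f(x_0) = 0.841471, coefficient = 1
x_1 = 1.2500, f(x_1) = 0.948985, coefficient = 2
x_2 = 1.5000, f(x_2) = 0.997495, coefficient = 2
x_3 = 1.7500, f(x_3) = 0.983986, coefficient = 2
x_4 = 2.0000, f(x_4) = 0.909297, coefficient = 2
x_5 = 2.2500, f(x_5) = 0.778073, coefficient = 1

I ≈ (0.250000/2) × 9.299070 = 1.162384
Exact value: 1.168476
Error: 0.006092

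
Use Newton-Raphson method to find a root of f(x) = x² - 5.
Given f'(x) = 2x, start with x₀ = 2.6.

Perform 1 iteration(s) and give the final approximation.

f(x) = x² - 5
f'(x) = 2x
x₀ = 2.6

Newton-Raphson formula: x_{n+1} = x_n - f(x_n)/f'(x_n)

Iteration 1:
  f(2.600000) = 1.760000
  f'(2.600000) = 5.200000
  x_1 = 2.600000 - 1.760000/5.200000 = 2.261538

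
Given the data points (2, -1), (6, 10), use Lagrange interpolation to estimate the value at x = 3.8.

Lagrange interpolation formula:
P(x) = Σ yᵢ × Lᵢ(x)
where Lᵢ(x) = Π_{j≠i} (x - xⱼ)/(xᵢ - xⱼ)

L_0(3.8) = (3.8 - 6)/(2 - 6) = 0.550000
L_1(3.8) = (3.8 - 2)/(6 - 2) = 0.450000

P(3.8) = (-1)×L_0(3.8) + 10×L_1(3.8)
P(3.8) = 3.950000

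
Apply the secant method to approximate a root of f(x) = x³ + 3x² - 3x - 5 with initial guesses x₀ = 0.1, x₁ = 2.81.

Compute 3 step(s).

f(x) = x³ + 3x² - 3x - 5
x₀ = 0.1, x₁ = 2.81

Secant formula: x_{n+1} = x_n - f(x_n)(x_n - x_{n-1})/(f(x_n) - f(x_{n-1}))

Iteration 1:
  f(0.100000) = -5.269000
  f(2.810000) = 32.446341
  x_2 = 2.810000 - 32.446341×(2.810000 - 0.100000)/(32.446341 - (-5.269000))
       = 0.478599
Iteration 2:
  f(2.810000) = 32.446341
  f(0.478599) = -5.639000
  x_3 = 0.478599 - (-5.639000)×(0.478599 - 2.810000)/(-5.639000 - 32.446341)
       = 0.823791
Iteration 3:
  f(0.478599) = -5.639000
  f(0.823791) = -4.876426
  x_4 = 0.823791 - (-4.876426)×(0.823791 - 0.478599)/(-4.876426 - (-5.639000))
       = 3.031192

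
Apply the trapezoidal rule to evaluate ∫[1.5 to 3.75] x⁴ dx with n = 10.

f(x) = x⁴
a = 1.5, b = 3.75, n = 10
h = (b - a)/n = 0.225000

Trapezoidal rule: (h/2)[f(x₀) + 2f(x₁) + 2f(x₂) + ... + f(xₙ)]

x_0 = 1.5000, f(x_0) = 5.062500, coefficient = 1
x_1 = 1.7250, f(x_1) = 8.854344, coefficient = 2
x_2 = 1.9500, f(x_2) = 14.459006, coefficient = 2
x_3 = 2.1750, f(x_3) = 22.378813, coefficient = 2
x_4 = 2.4000, f(x_4) = 33.177600, coefficient = 2
x_5 = 2.6250, f(x_5) = 47.480713, coefficient = 2
x_6 = 2.8500, f(x_6) = 65.975006, coefficient = 2
x_7 = 3.0750, f(x_7) = 89.408844, coefficient = 2
x_8 = 3.3000, f(x_8) = 118.592100, coefficient = 2
x_9 = 3.5250, f(x_9) = 154.396157, coefficient = 2
x_10 = 3.7500, f(x_10) = 197.753906, coefficient = 1

I ≈ (0.225000/2) × 1312.261573 = 147.629427
Exact value: 146.796680
Error: 0.832747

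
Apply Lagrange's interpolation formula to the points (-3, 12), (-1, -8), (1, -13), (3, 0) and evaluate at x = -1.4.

Lagrange interpolation formula:
P(x) = Σ yᵢ × Lᵢ(x)
where Lᵢ(x) = Π_{j≠i} (x - xⱼ)/(xᵢ - xⱼ)

L_0(-1.4) = (-1.4 - (-1))/(-3 - (-1)) × (-1.4 - 1)/(-3 - 1) × (-1.4 - 3)/(-3 - 3) = 0.088000
L_1(-1.4) = (-1.4 - (-3))/(-1 - (-3)) × (-1.4 - 1)/(-1 - 1) × (-1.4 - 3)/(-1 - 3) = 1.056000
L_2(-1.4) = (-1.4 - (-3))/(1 - (-3)) × (-1.4 - (-1))/(1 - (-1)) × (-1.4 - 3)/(1 - 3) = -0.176000
L_3(-1.4) = (-1.4 - (-3))/(3 - (-3)) × (-1.4 - (-1))/(3 - (-1)) × (-1.4 - 1)/(3 - 1) = 0.032000

P(-1.4) = 12×L_0(-1.4) + (-8)×L_1(-1.4) + (-13)×L_2(-1.4) + 0×L_3(-1.4)
P(-1.4) = -5.104000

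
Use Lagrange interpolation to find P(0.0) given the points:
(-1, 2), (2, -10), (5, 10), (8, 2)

Lagrange interpolation formula:
P(x) = Σ yᵢ × Lᵢ(x)
where Lᵢ(x) = Π_{j≠i} (x - xⱼ)/(xᵢ - xⱼ)

L_0(0.0) = (0.0 - 2)/(-1 - 2) × (0.0 - 5)/(-1 - 5) × (0.0 - 8)/(-1 - 8) = 0.493827
L_1(0.0) = (0.0 - (-1))/(2 - (-1)) × (0.0 - 5)/(2 - 5) × (0.0 - 8)/(2 - 8) = 0.740741
L_2(0.0) = (0.0 - (-1))/(5 - (-1)) × (0.0 - 2)/(5 - 2) × (0.0 - 8)/(5 - 8) = -0.296296
L_3(0.0) = (0.0 - (-1))/(8 - (-1)) × (0.0 - 2)/(8 - 2) × (0.0 - 5)/(8 - 5) = 0.061728

P(0.0) = 2×L_0(0.0) + (-10)×L_1(0.0) + 10×L_2(0.0) + 2×L_3(0.0)
P(0.0) = -9.259259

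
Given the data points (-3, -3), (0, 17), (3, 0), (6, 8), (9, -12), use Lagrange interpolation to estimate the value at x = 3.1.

Lagrange interpolation formula:
P(x) = Σ yᵢ × Lᵢ(x)
where Lᵢ(x) = Π_{j≠i} (x - xⱼ)/(xᵢ - xⱼ)

L_0(3.1) = (3.1 - 0)/(-3 - 0) × (3.1 - 3)/(-3 - 3) × (3.1 - 6)/(-3 - 6) × (3.1 - 9)/(-3 - 9) = 0.002728
L_1(3.1) = (3.1 - (-3))/(0 - (-3)) × (3.1 - 3)/(0 - 3) × (3.1 - 6)/(0 - 6) × (3.1 - 9)/(0 - 9) = -0.021476
L_2(3.1) = (3.1 - (-3))/(3 - (-3)) × (3.1 - 0)/(3 - 0) × (3.1 - 6)/(3 - 6) × (3.1 - 9)/(3 - 9) = 0.998611
L_3(3.1) = (3.1 - (-3))/(6 - (-3)) × (3.1 - 0)/(6 - 0) × (3.1 - 3)/(6 - 3) × (3.1 - 9)/(6 - 9) = 0.022957
L_4(3.1) = (3.1 - (-3))/(9 - (-3)) × (3.1 - 0)/(9 - 0) × (3.1 - 3)/(9 - 3) × (3.1 - 6)/(9 - 6) = -0.002821

P(3.1) = (-3)×L_0(3.1) + 17×L_1(3.1) + 0×L_2(3.1) + 8×L_3(3.1) + (-12)×L_4(3.1)
P(3.1) = -0.155765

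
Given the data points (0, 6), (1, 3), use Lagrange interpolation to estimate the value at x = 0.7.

Lagrange interpolation formula:
P(x) = Σ yᵢ × Lᵢ(x)
where Lᵢ(x) = Π_{j≠i} (x - xⱼ)/(xᵢ - xⱼ)

L_0(0.7) = (0.7 - 1)/(0 - 1) = 0.300000
L_1(0.7) = (0.7 - 0)/(1 - 0) = 0.700000

P(0.7) = 6×L_0(0.7) + 3×L_1(0.7)
P(0.7) = 3.900000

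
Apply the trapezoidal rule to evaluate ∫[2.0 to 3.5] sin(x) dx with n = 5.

f(x) = sin(x)
a = 2.0, b = 3.5, n = 5
h = (b - a)/n = 0.300000

Trapezoidal rule: (h/2)[f(x₀) + 2f(x₁) + 2f(x₂) + ... + f(xₙ)]

x_0 = 2.0000, f(x_0) = 0.909297, coefficient = 1
x_1 = 2.3000, f(x_1) = 0.745705, coefficient = 2
x_2 = 2.6000, f(x_2) = 0.515501, coefficient = 2
x_3 = 2.9000, f(x_3) = 0.239249, coefficient = 2
x_4 = 3.2000, f(x_4) = -0.058374, coefficient = 2
x_5 = 3.5000, f(x_5) = -0.350783, coefficient = 1

I ≈ (0.300000/2) × 3.442678 = 0.516402
Exact value: 0.520310
Error: 0.003908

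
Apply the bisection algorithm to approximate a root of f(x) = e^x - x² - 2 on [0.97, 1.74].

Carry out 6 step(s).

f(x) = e^x - x² - 2
Initial interval: [0.97, 1.74]

Iteration 1:
  c_1 = (0.970000 + 1.740000)/2 = 1.355000
  f(c_1) = f(1.355000) = 0.040736
  f(a) × f(c) < 0, new interval: [0.970000, 1.355000]
Iteration 2:
  c_2 = (0.970000 + 1.355000)/2 = 1.162500
  f(c_2) = f(1.162500) = -0.153488
  f(a) × f(c) ≥ 0, new interval: [1.162500, 1.355000]
Iteration 3:
  c_3 = (1.162500 + 1.355000)/2 = 1.258750
  f(c_3) = f(1.258750) = -0.063434
  f(a) × f(c) ≥ 0, new interval: [1.258750, 1.355000]
Iteration 4:
  c_4 = (1.258750 + 1.355000)/2 = 1.306875
  f(c_4) = f(1.306875) = -0.013312
  f(a) × f(c) ≥ 0, new interval: [1.306875, 1.355000]
Iteration 5:
  c_5 = (1.306875 + 1.355000)/2 = 1.330938
  f(c_5) = f(1.330938) = 0.013195
  f(a) × f(c) < 0, new interval: [1.306875, 1.330938]
Iteration 6:
  c_6 = (1.306875 + 1.330938)/2 = 1.318906
  f(c_6) = f(1.318906) = -0.000184
  f(a) × f(c) ≥ 0, new interval: [1.318906, 1.330938]

After 6 iteration(s), the approximation is c_6 = 1.318906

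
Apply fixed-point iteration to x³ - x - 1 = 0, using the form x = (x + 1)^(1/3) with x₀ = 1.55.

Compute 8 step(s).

Equation: x³ - x - 1 = 0
Fixed-point form: x = (x + 1)^(1/3)
x₀ = 1.55

x_1 = g(1.550000) = 1.366197
x_2 = g(1.366197) = 1.332550
x_3 = g(1.332550) = 1.326204
x_4 = g(1.326204) = 1.325000
x_5 = g(1.325000) = 1.324772
x_6 = g(1.324772) = 1.324728
x_7 = g(1.324728) = 1.324720
x_8 = g(1.324720) = 1.324718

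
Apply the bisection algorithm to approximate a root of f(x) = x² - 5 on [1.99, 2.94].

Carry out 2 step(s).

f(x) = x² - 5
Initial interval: [1.99, 2.94]

Iteration 1:
  c_1 = (1.990000 + 2.940000)/2 = 2.465000
  f(c_1) = f(2.465000) = 1.076225
  f(a) × f(c) < 0, new interval: [1.990000, 2.465000]
Iteration 2:
  c_2 = (1.990000 + 2.465000)/2 = 2.227500
  f(c_2) = f(2.227500) = -0.038244
  f(a) × f(c) ≥ 0, new interval: [2.227500, 2.465000]

After 2 iteration(s), the approximation is c_2 = 2.227500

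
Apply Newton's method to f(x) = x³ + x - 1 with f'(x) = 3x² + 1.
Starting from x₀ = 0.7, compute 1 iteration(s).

f(x) = x³ + x - 1
f'(x) = 3x² + 1
x₀ = 0.7

Newton-Raphson formula: x_{n+1} = x_n - f(x_n)/f'(x_n)

Iteration 1:
  f(0.700000) = 0.043000
  f'(0.700000) = 2.470000
  x_1 = 0.700000 - 0.043000/2.470000 = 0.682591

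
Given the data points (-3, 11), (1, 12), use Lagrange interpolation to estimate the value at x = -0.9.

Lagrange interpolation formula:
P(x) = Σ yᵢ × Lᵢ(x)
where Lᵢ(x) = Π_{j≠i} (x - xⱼ)/(xᵢ - xⱼ)

L_0(-0.9) = (-0.9 - 1)/(-3 - 1) = 0.475000
L_1(-0.9) = (-0.9 - (-3))/(1 - (-3)) = 0.525000

P(-0.9) = 11×L_0(-0.9) + 12×L_1(-0.9)
P(-0.9) = 11.525000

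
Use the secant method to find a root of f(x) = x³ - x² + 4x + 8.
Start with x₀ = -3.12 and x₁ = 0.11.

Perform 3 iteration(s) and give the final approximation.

f(x) = x³ - x² + 4x + 8
x₀ = -3.12, x₁ = 0.11

Secant formula: x_{n+1} = x_n - f(x_n)(x_n - x_{n-1})/(f(x_n) - f(x_{n-1}))

Iteration 1:
  f(-3.120000) = -44.585728
  f(0.110000) = 8.429231
  x_2 = 0.110000 - 8.429231×(0.110000 - (-3.120000))/(8.429231 - (-44.585728))
       = -0.403561
Iteration 2:
  f(0.110000) = 8.429231
  f(-0.403561) = 6.157170
  x_3 = -0.403561 - 6.157170×(-0.403561 - 0.110000)/(6.157170 - 8.429231)
       = -1.795285
Iteration 3:
  f(-0.403561) = 6.157170
  f(-1.795285) = -8.190482
  x_4 = -1.795285 - (-8.190482)×(-1.795285 - (-0.403561))/(-8.190482 - 6.157170)
       = -1.000807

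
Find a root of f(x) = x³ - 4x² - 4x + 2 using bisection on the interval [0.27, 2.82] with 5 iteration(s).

f(x) = x³ - 4x² - 4x + 2
Initial interval: [0.27, 2.82]

Iteration 1:
  c_1 = (0.270000 + 2.820000)/2 = 1.545000
  f(c_1) = f(1.545000) = -10.040146
  f(a) × f(c) < 0, new interval: [0.270000, 1.545000]
Iteration 2:
  c_2 = (0.270000 + 1.545000)/2 = 0.907500
  f(c_2) = f(0.907500) = -4.176848
  f(a) × f(c) < 0, new interval: [0.270000, 0.907500]
Iteration 3:
  c_3 = (0.270000 + 0.907500)/2 = 0.588750
  f(c_3) = f(0.588750) = -1.537430
  f(a) × f(c) < 0, new interval: [0.270000, 0.588750]
Iteration 4:
  c_4 = (0.270000 + 0.588750)/2 = 0.429375
  f(c_4) = f(0.429375) = -0.375791
  f(a) × f(c) < 0, new interval: [0.270000, 0.429375]
Iteration 5:
  c_5 = (0.270000 + 0.429375)/2 = 0.349688
  f(c_5) = f(0.349688) = 0.154885
  f(a) × f(c) ≥ 0, new interval: [0.349688, 0.429375]

After 5 iteration(s), the approximation is c_5 = 0.349688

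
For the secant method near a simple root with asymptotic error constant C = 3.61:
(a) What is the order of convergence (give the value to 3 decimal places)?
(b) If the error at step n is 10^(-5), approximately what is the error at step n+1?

(a) Secant method has superlinear convergence with order φ = (1+√5)/2 ≈ 1.618.
    This means |e_{n+1}| ≈ C|e_n|^1.618.

(b) With |e_n| = 10^(-5) and C = 3.61:
    |e_{n+1}| ≈ 3.61 × (10^(-5))^1.618 = 3.61 × 10^(-8.09)

(a) ≈ 1.618 (golden ratio); (b) |e_{n+1}| ≈ 2.933e-08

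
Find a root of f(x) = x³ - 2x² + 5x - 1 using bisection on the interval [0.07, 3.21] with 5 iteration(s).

f(x) = x³ - 2x² + 5x - 1
Initial interval: [0.07, 3.21]

Iteration 1:
  c_1 = (0.070000 + 3.210000)/2 = 1.640000
  f(c_1) = f(1.640000) = 6.231744
  f(a) × f(c) < 0, new interval: [0.070000, 1.640000]
Iteration 2:
  c_2 = (0.070000 + 1.640000)/2 = 0.855000
  f(c_2) = f(0.855000) = 2.437976
  f(a) × f(c) < 0, new interval: [0.070000, 0.855000]
Iteration 3:
  c_3 = (0.070000 + 0.855000)/2 = 0.462500
  f(c_3) = f(0.462500) = 0.983619
  f(a) × f(c) < 0, new interval: [0.070000, 0.462500]
Iteration 4:
  c_4 = (0.070000 + 0.462500)/2 = 0.266250
  f(c_4) = f(0.266250) = 0.208346
  f(a) × f(c) < 0, new interval: [0.070000, 0.266250]
Iteration 5:
  c_5 = (0.070000 + 0.266250)/2 = 0.168125
  f(c_5) = f(0.168125) = -0.211155
  f(a) × f(c) ≥ 0, new interval: [0.168125, 0.266250]

After 5 iteration(s), the approximation is c_5 = 0.168125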